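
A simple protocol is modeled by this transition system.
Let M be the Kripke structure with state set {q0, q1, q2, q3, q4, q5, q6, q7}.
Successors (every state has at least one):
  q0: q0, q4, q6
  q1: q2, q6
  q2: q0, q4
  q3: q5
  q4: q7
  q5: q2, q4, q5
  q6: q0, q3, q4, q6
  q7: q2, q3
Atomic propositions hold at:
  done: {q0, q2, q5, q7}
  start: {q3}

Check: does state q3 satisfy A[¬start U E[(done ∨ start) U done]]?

Yes

Sat(¬start) = {q0, q1, q2, q4, q5, q6, q7}
Sat(done ∨ start) = {q0, q2, q3, q5, q7}
E[(done ∨ start) U done]: least fixpoint, start Z0 = Sat(done) = {q0, q2, q5, q7}, add states in Sat(done ∨ start) with some successor in Z. Z1 = {q0, q2, q3, q5, q7}; fixed.
Sat(E[(done ∨ start) U done]) = {q0, q2, q3, q5, q7}
A[¬start U E[(done ∨ start) U done]]: least fixpoint, start Z0 = Sat(E[(done ∨ start) U done]) = {q0, q2, q3, q5, q7}, add states in Sat(¬start) with every successor in Z. Z1 = {q0, q2, q3, q4, q5, q7}; fixed.
Sat(A[¬start U E[(done ∨ start) U done]]) = {q0, q2, q3, q4, q5, q7}
q3 ∈ Sat(A[¬start U E[(done ∨ start) U done]]) = {q0, q2, q3, q4, q5, q7}, so the formula holds at q3.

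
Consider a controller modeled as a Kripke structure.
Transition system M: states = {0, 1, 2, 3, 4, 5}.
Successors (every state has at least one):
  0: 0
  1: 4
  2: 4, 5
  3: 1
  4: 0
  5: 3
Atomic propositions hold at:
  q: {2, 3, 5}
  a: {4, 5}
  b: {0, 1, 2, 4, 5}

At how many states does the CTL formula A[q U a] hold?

A[q U a]: least fixpoint, start Z0 = Sat(a) = {4, 5}, add states in Sat(q) with every successor in Z. Z1 = {2, 4, 5}; fixed.
Sat(A[q U a]) = {2, 4, 5}
|Sat(A[q U a])| = |{2, 4, 5}| = 3.

3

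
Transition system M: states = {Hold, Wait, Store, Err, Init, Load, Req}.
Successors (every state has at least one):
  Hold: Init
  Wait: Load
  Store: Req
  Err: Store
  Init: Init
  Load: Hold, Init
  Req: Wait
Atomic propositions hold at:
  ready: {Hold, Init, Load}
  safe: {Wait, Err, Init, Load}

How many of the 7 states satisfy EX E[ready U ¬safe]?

Sat(¬safe) = {Hold, Store, Req}
E[ready U ¬safe]: least fixpoint, start Z0 = Sat(¬safe) = {Hold, Store, Req}, add states in Sat(ready) with some successor in Z. Z1 = {Hold, Store, Load, Req}; fixed.
Sat(E[ready U ¬safe]) = {Hold, Store, Load, Req}
Sat(EX E[ready U ¬safe]) = {s : some successor in {Hold, Store, Load, Req}} = {Wait, Store, Err, Load}
|Sat(EX E[ready U ¬safe])| = |{Wait, Store, Err, Load}| = 4.

4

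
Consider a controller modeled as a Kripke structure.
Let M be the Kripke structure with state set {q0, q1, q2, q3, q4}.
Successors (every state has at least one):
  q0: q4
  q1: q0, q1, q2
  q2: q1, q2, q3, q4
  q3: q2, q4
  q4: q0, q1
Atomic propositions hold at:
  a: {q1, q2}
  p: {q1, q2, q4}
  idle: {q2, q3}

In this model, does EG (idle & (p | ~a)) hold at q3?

Yes

Sat(~a) = {q0, q3, q4}
Sat(p | ~a) = {q0, q1, q2, q3, q4}
Sat(idle & (p | ~a)) = {q2, q3}
EG (idle & (p | ~a)): greatest fixpoint, start Z0 = {q2, q3}, keep only states in Sat with some successor in Z. Already a fixed point.
Sat(EG (idle & (p | ~a))) = {q2, q3}
q3 ∈ Sat(EG (idle & (p | ~a))) = {q2, q3}, so the formula holds at q3.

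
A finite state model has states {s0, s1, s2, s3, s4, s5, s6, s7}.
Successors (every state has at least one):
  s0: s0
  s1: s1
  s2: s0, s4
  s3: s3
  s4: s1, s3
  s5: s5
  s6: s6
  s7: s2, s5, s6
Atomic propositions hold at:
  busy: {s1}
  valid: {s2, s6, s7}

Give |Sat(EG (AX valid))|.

1

Sat(AX valid) = {s : every successor in {s2, s6, s7}} = {s6}
EG (AX valid): greatest fixpoint, start Z0 = {s6}, keep only states in Sat with some successor in Z. Already a fixed point.
Sat(EG (AX valid)) = {s6}
|Sat(EG (AX valid))| = |{s6}| = 1.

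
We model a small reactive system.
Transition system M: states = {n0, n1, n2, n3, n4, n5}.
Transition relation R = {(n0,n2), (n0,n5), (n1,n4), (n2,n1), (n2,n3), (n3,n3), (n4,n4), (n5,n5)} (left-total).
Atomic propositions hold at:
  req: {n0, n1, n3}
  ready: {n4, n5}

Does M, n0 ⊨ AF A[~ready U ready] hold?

No

Sat(~ready) = {n0, n1, n2, n3}
A[~ready U ready]: least fixpoint, start Z0 = Sat(ready) = {n4, n5}, add states in Sat(~ready) with every successor in Z. Z1 = {n1, n4, n5}; fixed.
Sat(A[~ready U ready]) = {n1, n4, n5}
AF A[~ready U ready]: least fixpoint, start Z0 = {n1, n4, n5}, add states with every successor in Z. Already a fixed point.
Sat(AF A[~ready U ready]) = {n1, n4, n5}
n0 ∉ Sat(AF A[~ready U ready]) = {n1, n4, n5}, so the formula does not hold at n0.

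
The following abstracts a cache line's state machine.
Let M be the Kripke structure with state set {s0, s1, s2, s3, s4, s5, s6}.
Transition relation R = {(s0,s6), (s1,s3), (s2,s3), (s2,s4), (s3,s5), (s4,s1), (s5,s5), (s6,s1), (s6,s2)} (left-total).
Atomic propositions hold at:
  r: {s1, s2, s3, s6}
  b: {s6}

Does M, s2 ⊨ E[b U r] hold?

Yes

E[b U r]: least fixpoint, start Z0 = Sat(r) = {s1, s2, s3, s6}, add states in Sat(b) with some successor in Z. Already a fixed point.
Sat(E[b U r]) = {s1, s2, s3, s6}
s2 ∈ Sat(E[b U r]) = {s1, s2, s3, s6}, so the formula holds at s2.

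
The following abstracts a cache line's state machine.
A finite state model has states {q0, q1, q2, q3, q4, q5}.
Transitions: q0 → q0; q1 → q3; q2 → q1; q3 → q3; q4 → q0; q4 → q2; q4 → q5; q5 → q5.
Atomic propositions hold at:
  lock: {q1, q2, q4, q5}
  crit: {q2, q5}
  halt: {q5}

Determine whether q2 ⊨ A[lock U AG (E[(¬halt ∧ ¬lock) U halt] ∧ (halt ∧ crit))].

No

Sat(¬halt) = {q0, q1, q2, q3, q4}
Sat(¬lock) = {q0, q3}
Sat(¬halt ∧ ¬lock) = {q0, q3}
E[(¬halt ∧ ¬lock) U halt]: least fixpoint, start Z0 = Sat(halt) = {q5}, add states in Sat(¬halt ∧ ¬lock) with some successor in Z. Already a fixed point.
Sat(E[(¬halt ∧ ¬lock) U halt]) = {q5}
Sat(halt ∧ crit) = {q5}
Sat(E[(¬halt ∧ ¬lock) U halt] ∧ (halt ∧ crit)) = {q5}
AG (E[(¬halt ∧ ¬lock) U halt] ∧ (halt ∧ crit)): greatest fixpoint, start Z0 = {q5}, keep only states in Sat with every successor in Z. Already a fixed point.
Sat(AG (E[(¬halt ∧ ¬lock) U halt] ∧ (halt ∧ crit))) = {q5}
A[lock U AG (E[(¬halt ∧ ¬lock) U halt] ∧ (halt ∧ crit))]: least fixpoint, start Z0 = Sat(AG (E[(¬halt ∧ ¬lock) U halt] ∧ (halt ∧ crit))) = {q5}, add states in Sat(lock) with every successor in Z. Already a fixed point.
Sat(A[lock U AG (E[(¬halt ∧ ¬lock) U halt] ∧ (halt ∧ crit))]) = {q5}
q2 ∉ Sat(A[lock U AG (E[(¬halt ∧ ¬lock) U halt] ∧ (halt ∧ crit))]) = {q5}, so the formula does not hold at q2.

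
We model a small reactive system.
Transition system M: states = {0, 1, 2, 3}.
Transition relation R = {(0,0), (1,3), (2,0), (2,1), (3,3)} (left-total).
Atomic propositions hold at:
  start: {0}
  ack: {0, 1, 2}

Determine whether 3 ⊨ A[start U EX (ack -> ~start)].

Yes

Sat(~start) = {1, 2, 3}
Sat(ack -> ~start) = {1, 2, 3}
Sat(EX (ack -> ~start)) = {s : some successor in {1, 2, 3}} = {1, 2, 3}
A[start U EX (ack -> ~start)]: least fixpoint, start Z0 = Sat(EX (ack -> ~start)) = {1, 2, 3}, add states in Sat(start) with every successor in Z. Already a fixed point.
Sat(A[start U EX (ack -> ~start)]) = {1, 2, 3}
3 ∈ Sat(A[start U EX (ack -> ~start)]) = {1, 2, 3}, so the formula holds at 3.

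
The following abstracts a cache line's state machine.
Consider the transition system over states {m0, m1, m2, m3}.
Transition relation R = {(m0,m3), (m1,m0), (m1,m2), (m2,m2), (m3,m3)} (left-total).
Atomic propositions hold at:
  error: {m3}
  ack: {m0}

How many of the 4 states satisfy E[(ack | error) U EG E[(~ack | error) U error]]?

2

Sat(ack | error) = {m0, m3}
Sat(~ack) = {m1, m2, m3}
Sat(~ack | error) = {m1, m2, m3}
E[(~ack | error) U error]: least fixpoint, start Z0 = Sat(error) = {m3}, add states in Sat(~ack | error) with some successor in Z. Already a fixed point.
Sat(E[(~ack | error) U error]) = {m3}
EG E[(~ack | error) U error]: greatest fixpoint, start Z0 = {m3}, keep only states in Sat with some successor in Z. Already a fixed point.
Sat(EG E[(~ack | error) U error]) = {m3}
E[(ack | error) U EG E[(~ack | error) U error]]: least fixpoint, start Z0 = Sat(EG E[(~ack | error) U error]) = {m3}, add states in Sat(ack | error) with some successor in Z. Z1 = {m0, m3}; fixed.
Sat(E[(ack | error) U EG E[(~ack | error) U error]]) = {m0, m3}
|Sat(E[(ack | error) U EG E[(~ack | error) U error]])| = |{m0, m3}| = 2.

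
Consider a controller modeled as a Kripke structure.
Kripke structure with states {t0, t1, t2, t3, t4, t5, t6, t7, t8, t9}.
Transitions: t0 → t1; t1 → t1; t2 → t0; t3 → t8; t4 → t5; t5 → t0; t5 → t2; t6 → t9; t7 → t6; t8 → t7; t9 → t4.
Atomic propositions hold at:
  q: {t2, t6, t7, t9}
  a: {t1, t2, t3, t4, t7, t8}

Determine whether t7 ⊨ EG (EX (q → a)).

Sat(q → a) = {t0, t1, t2, t3, t4, t5, t7, t8}
Sat(EX (q → a)) = {s : some successor in {t0, t1, t2, t3, t4, t5, t7, t8}} = {t0, t1, t2, t3, t4, t5, t8, t9}
EG (EX (q → a)): greatest fixpoint, start Z0 = {t0, t1, t2, t3, t4, t5, t8, t9}, keep only states in Sat with some successor in Z. Z1 = {t0, t1, t2, t3, t4, t5, t9}; Z2 = {t0, t1, t2, t4, t5, t9}; fixed.
Sat(EG (EX (q → a))) = {t0, t1, t2, t4, t5, t9}
t7 ∉ Sat(EG (EX (q → a))) = {t0, t1, t2, t4, t5, t9}, so the formula does not hold at t7.

No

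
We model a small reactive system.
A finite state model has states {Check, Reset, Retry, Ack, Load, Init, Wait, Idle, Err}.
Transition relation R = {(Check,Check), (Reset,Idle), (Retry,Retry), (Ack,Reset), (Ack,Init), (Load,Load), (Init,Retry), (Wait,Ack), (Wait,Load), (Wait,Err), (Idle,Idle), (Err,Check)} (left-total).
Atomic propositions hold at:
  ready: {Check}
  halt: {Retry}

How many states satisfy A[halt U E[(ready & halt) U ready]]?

Sat(ready & halt) = ∅
E[(ready & halt) U ready]: least fixpoint, start Z0 = Sat(ready) = {Check}, add states in Sat(ready & halt) with some successor in Z. Already a fixed point.
Sat(E[(ready & halt) U ready]) = {Check}
A[halt U E[(ready & halt) U ready]]: least fixpoint, start Z0 = Sat(E[(ready & halt) U ready]) = {Check}, add states in Sat(halt) with every successor in Z. Already a fixed point.
Sat(A[halt U E[(ready & halt) U ready]]) = {Check}
|Sat(A[halt U E[(ready & halt) U ready]])| = |{Check}| = 1.

1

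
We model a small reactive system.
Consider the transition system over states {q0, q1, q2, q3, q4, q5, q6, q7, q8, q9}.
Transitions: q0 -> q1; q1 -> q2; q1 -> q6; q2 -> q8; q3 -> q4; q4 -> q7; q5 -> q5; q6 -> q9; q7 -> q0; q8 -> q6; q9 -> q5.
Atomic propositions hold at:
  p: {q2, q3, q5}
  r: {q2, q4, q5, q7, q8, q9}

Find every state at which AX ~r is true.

Sat(~r) = {q0, q1, q3, q6}
Sat(AX ~r) = {s : every successor in {q0, q1, q3, q6}} = {q0, q7, q8}

{q0, q7, q8}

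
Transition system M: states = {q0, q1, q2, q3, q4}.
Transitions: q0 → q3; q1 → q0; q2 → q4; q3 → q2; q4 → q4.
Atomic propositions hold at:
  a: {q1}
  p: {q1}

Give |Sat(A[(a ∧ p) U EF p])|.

Sat(a ∧ p) = {q1}
EF p: least fixpoint, start Z0 = {q1}, add states with some successor in Z. Already a fixed point.
Sat(EF p) = {q1}
A[(a ∧ p) U EF p]: least fixpoint, start Z0 = Sat(EF p) = {q1}, add states in Sat(a ∧ p) with every successor in Z. Already a fixed point.
Sat(A[(a ∧ p) U EF p]) = {q1}
|Sat(A[(a ∧ p) U EF p])| = |{q1}| = 1.

1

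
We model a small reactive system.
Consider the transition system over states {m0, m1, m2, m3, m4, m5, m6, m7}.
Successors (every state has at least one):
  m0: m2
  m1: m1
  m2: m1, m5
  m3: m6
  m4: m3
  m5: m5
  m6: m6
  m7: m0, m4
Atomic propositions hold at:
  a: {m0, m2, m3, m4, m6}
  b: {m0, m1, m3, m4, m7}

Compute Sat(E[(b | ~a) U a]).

{m0, m2, m3, m4, m6, m7}

Sat(~a) = {m1, m5, m7}
Sat(b | ~a) = {m0, m1, m3, m4, m5, m7}
E[(b | ~a) U a]: least fixpoint, start Z0 = Sat(a) = {m0, m2, m3, m4, m6}, add states in Sat(b | ~a) with some successor in Z. Z1 = {m0, m2, m3, m4, m6, m7}; fixed.
Sat(E[(b | ~a) U a]) = {m0, m2, m3, m4, m6, m7}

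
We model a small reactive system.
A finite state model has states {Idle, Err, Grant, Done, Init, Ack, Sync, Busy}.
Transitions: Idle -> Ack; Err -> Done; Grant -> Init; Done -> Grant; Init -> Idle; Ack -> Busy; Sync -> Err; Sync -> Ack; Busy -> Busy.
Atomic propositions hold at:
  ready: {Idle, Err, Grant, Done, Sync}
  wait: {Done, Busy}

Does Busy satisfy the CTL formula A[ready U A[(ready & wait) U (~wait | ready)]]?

No

Sat(ready & wait) = {Done}
Sat(~wait) = {Idle, Err, Grant, Init, Ack, Sync}
Sat(~wait | ready) = {Idle, Err, Grant, Done, Init, Ack, Sync}
A[(ready & wait) U (~wait | ready)]: least fixpoint, start Z0 = Sat((~wait | ready)) = {Idle, Err, Grant, Done, Init, Ack, Sync}, add states in Sat(ready & wait) with every successor in Z. Already a fixed point.
Sat(A[(ready & wait) U (~wait | ready)]) = {Idle, Err, Grant, Done, Init, Ack, Sync}
A[ready U A[(ready & wait) U (~wait | ready)]]: least fixpoint, start Z0 = Sat(A[(ready & wait) U (~wait | ready)]) = {Idle, Err, Grant, Done, Init, Ack, Sync}, add states in Sat(ready) with every successor in Z. Already a fixed point.
Sat(A[ready U A[(ready & wait) U (~wait | ready)]]) = {Idle, Err, Grant, Done, Init, Ack, Sync}
Busy ∉ Sat(A[ready U A[(ready & wait) U (~wait | ready)]]) = {Idle, Err, Grant, Done, Init, Ack, Sync}, so the formula does not hold at Busy.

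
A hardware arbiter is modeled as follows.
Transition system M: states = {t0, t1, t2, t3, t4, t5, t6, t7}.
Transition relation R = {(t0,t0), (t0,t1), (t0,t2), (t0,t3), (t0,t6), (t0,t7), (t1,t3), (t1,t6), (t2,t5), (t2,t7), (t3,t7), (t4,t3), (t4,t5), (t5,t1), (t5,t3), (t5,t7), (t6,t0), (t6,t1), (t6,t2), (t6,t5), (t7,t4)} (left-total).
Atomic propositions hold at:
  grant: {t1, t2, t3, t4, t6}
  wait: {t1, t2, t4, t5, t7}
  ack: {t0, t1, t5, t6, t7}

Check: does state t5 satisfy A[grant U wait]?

Yes

A[grant U wait]: least fixpoint, start Z0 = Sat(wait) = {t1, t2, t4, t5, t7}, add states in Sat(grant) with every successor in Z. Z1 = {t1, t2, t3, t4, t5, t7}; fixed.
Sat(A[grant U wait]) = {t1, t2, t3, t4, t5, t7}
t5 ∈ Sat(A[grant U wait]) = {t1, t2, t3, t4, t5, t7}, so the formula holds at t5.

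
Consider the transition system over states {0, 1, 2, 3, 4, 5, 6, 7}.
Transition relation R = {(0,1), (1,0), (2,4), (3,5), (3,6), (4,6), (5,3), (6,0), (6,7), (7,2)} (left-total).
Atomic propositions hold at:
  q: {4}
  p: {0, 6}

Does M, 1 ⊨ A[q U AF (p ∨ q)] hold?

Yes

Sat(p ∨ q) = {0, 4, 6}
AF (p ∨ q): least fixpoint, start Z0 = {0, 4, 6}, add states with every successor in Z. Z1 = {0, 1, 2, 4, 6}; Z2 = {0, 1, 2, 4, 6, 7}; fixed.
Sat(AF (p ∨ q)) = {0, 1, 2, 4, 6, 7}
A[q U AF (p ∨ q)]: least fixpoint, start Z0 = Sat(AF (p ∨ q)) = {0, 1, 2, 4, 6, 7}, add states in Sat(q) with every successor in Z. Already a fixed point.
Sat(A[q U AF (p ∨ q)]) = {0, 1, 2, 4, 6, 7}
1 ∈ Sat(A[q U AF (p ∨ q)]) = {0, 1, 2, 4, 6, 7}, so the formula holds at 1.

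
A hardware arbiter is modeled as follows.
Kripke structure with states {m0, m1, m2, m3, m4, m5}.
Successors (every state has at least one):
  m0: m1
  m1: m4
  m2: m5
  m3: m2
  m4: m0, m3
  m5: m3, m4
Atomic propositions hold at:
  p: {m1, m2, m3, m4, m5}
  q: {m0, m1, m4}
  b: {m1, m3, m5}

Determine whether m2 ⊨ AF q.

AF q: least fixpoint, start Z0 = {m0, m1, m4}, add states with every successor in Z. Already a fixed point.
Sat(AF q) = {m0, m1, m4}
m2 ∉ Sat(AF q) = {m0, m1, m4}, so the formula does not hold at m2.

No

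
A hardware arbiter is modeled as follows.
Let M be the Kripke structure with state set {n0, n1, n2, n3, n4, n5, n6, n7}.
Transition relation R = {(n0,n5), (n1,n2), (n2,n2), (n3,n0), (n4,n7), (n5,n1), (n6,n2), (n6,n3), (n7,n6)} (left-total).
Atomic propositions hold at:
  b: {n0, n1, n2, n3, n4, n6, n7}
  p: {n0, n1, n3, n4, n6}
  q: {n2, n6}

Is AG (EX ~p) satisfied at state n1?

Sat(~p) = {n2, n5, n7}
Sat(EX ~p) = {s : some successor in {n2, n5, n7}} = {n0, n1, n2, n4, n6}
AG (EX ~p): greatest fixpoint, start Z0 = {n0, n1, n2, n4, n6}, keep only states in Sat with every successor in Z. Z1 = {n1, n2}; fixed.
Sat(AG (EX ~p)) = {n1, n2}
n1 ∈ Sat(AG (EX ~p)) = {n1, n2}, so the formula holds at n1.

Yes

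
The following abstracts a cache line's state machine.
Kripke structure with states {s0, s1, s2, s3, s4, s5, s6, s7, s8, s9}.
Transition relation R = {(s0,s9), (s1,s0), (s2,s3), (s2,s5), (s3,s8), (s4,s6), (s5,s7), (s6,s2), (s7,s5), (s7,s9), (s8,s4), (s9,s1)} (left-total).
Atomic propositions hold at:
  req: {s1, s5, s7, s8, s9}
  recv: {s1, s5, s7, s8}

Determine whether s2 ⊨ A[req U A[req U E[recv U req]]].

E[recv U req]: least fixpoint, start Z0 = Sat(req) = {s1, s5, s7, s8, s9}, add states in Sat(recv) with some successor in Z. Already a fixed point.
Sat(E[recv U req]) = {s1, s5, s7, s8, s9}
A[req U E[recv U req]]: least fixpoint, start Z0 = Sat(E[recv U req]) = {s1, s5, s7, s8, s9}, add states in Sat(req) with every successor in Z. Already a fixed point.
Sat(A[req U E[recv U req]]) = {s1, s5, s7, s8, s9}
A[req U A[req U E[recv U req]]]: least fixpoint, start Z0 = Sat(A[req U E[recv U req]]) = {s1, s5, s7, s8, s9}, add states in Sat(req) with every successor in Z. Already a fixed point.
Sat(A[req U A[req U E[recv U req]]]) = {s1, s5, s7, s8, s9}
s2 ∉ Sat(A[req U A[req U E[recv U req]]]) = {s1, s5, s7, s8, s9}, so the formula does not hold at s2.

No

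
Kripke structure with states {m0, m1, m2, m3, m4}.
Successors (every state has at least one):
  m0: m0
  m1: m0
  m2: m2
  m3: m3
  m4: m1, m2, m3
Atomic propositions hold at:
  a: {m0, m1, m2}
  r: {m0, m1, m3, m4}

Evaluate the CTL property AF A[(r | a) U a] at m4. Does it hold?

Sat(r | a) = {m0, m1, m2, m3, m4}
A[(r | a) U a]: least fixpoint, start Z0 = Sat(a) = {m0, m1, m2}, add states in Sat(r | a) with every successor in Z. Already a fixed point.
Sat(A[(r | a) U a]) = {m0, m1, m2}
AF A[(r | a) U a]: least fixpoint, start Z0 = {m0, m1, m2}, add states with every successor in Z. Already a fixed point.
Sat(AF A[(r | a) U a]) = {m0, m1, m2}
m4 ∉ Sat(AF A[(r | a) U a]) = {m0, m1, m2}, so the formula does not hold at m4.

No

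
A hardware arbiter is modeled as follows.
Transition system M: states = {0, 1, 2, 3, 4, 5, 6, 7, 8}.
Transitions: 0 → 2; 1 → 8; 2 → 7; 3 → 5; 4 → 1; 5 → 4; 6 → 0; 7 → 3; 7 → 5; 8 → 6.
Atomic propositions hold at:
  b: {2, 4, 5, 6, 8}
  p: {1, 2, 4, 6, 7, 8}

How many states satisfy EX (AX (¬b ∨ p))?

8

Sat(¬b) = {0, 1, 3, 7}
Sat(¬b ∨ p) = {0, 1, 2, 3, 4, 6, 7, 8}
Sat(AX (¬b ∨ p)) = {s : every successor in {0, 1, 2, 3, 4, 6, 7, 8}} = {0, 1, 2, 4, 5, 6, 8}
Sat(EX (AX (¬b ∨ p))) = {s : some successor in {0, 1, 2, 4, 5, 6, 8}} = {0, 1, 3, 4, 5, 6, 7, 8}
|Sat(EX (AX (¬b ∨ p)))| = |{0, 1, 3, 4, 5, 6, 7, 8}| = 8.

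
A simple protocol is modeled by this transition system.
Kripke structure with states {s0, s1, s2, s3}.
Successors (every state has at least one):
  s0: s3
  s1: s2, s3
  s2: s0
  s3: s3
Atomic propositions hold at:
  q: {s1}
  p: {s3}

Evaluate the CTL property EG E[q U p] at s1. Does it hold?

Yes

E[q U p]: least fixpoint, start Z0 = Sat(p) = {s3}, add states in Sat(q) with some successor in Z. Z1 = {s1, s3}; fixed.
Sat(E[q U p]) = {s1, s3}
EG E[q U p]: greatest fixpoint, start Z0 = {s1, s3}, keep only states in Sat with some successor in Z. Already a fixed point.
Sat(EG E[q U p]) = {s1, s3}
s1 ∈ Sat(EG E[q U p]) = {s1, s3}, so the formula holds at s1.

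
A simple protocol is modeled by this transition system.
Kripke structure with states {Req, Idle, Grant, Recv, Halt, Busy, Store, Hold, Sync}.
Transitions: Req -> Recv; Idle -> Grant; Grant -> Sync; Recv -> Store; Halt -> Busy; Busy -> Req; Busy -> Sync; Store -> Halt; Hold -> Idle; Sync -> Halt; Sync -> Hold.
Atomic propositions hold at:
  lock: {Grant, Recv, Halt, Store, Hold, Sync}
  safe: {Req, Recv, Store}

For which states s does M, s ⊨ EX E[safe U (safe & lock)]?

{Req, Recv, Busy}

Sat(safe & lock) = {Recv, Store}
E[safe U (safe & lock)]: least fixpoint, start Z0 = Sat((safe & lock)) = {Recv, Store}, add states in Sat(safe) with some successor in Z. Z1 = {Req, Recv, Store}; fixed.
Sat(E[safe U (safe & lock)]) = {Req, Recv, Store}
Sat(EX E[safe U (safe & lock)]) = {s : some successor in {Req, Recv, Store}} = {Req, Recv, Busy}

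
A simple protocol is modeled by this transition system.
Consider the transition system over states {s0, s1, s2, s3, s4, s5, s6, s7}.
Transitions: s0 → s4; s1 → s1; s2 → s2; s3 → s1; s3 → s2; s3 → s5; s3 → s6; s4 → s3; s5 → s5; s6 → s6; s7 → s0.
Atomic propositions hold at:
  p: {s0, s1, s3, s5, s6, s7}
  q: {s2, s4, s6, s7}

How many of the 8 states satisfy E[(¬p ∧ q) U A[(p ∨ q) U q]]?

Sat(¬p) = {s2, s4}
Sat(¬p ∧ q) = {s2, s4}
Sat(p ∨ q) = {s0, s1, s2, s3, s4, s5, s6, s7}
A[(p ∨ q) U q]: least fixpoint, start Z0 = Sat(q) = {s2, s4, s6, s7}, add states in Sat(p ∨ q) with every successor in Z. Z1 = {s0, s2, s4, s6, s7}; fixed.
Sat(A[(p ∨ q) U q]) = {s0, s2, s4, s6, s7}
E[(¬p ∧ q) U A[(p ∨ q) U q]]: least fixpoint, start Z0 = Sat(A[(p ∨ q) U q]) = {s0, s2, s4, s6, s7}, add states in Sat(¬p ∧ q) with some successor in Z. Already a fixed point.
Sat(E[(¬p ∧ q) U A[(p ∨ q) U q]]) = {s0, s2, s4, s6, s7}
|Sat(E[(¬p ∧ q) U A[(p ∨ q) U q]])| = |{s0, s2, s4, s6, s7}| = 5.

5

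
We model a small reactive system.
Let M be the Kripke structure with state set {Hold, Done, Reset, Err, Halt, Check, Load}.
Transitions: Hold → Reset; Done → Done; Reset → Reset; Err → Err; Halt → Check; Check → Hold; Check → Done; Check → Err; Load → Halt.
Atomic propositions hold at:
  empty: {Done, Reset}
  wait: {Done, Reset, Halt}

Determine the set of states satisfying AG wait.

{Done, Reset}

AG wait: greatest fixpoint, start Z0 = {Done, Reset, Halt}, keep only states in Sat with every successor in Z. Z1 = {Done, Reset}; fixed.
Sat(AG wait) = {Done, Reset}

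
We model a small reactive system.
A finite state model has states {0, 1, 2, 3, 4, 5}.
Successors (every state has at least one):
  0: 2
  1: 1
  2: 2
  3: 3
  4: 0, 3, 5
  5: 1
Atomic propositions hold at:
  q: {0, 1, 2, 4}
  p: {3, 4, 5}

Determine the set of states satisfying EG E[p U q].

{0, 1, 2, 4, 5}

E[p U q]: least fixpoint, start Z0 = Sat(q) = {0, 1, 2, 4}, add states in Sat(p) with some successor in Z. Z1 = {0, 1, 2, 4, 5}; fixed.
Sat(E[p U q]) = {0, 1, 2, 4, 5}
EG E[p U q]: greatest fixpoint, start Z0 = {0, 1, 2, 4, 5}, keep only states in Sat with some successor in Z. Already a fixed point.
Sat(EG E[p U q]) = {0, 1, 2, 4, 5}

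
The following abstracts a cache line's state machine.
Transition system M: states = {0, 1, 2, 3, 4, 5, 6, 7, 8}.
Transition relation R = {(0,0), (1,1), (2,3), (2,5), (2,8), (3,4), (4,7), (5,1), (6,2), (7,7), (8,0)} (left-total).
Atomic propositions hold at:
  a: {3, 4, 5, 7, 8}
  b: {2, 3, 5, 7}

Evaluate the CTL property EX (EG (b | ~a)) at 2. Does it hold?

Yes

Sat(~a) = {0, 1, 2, 6}
Sat(b | ~a) = {0, 1, 2, 3, 5, 6, 7}
EG (b | ~a): greatest fixpoint, start Z0 = {0, 1, 2, 3, 5, 6, 7}, keep only states in Sat with some successor in Z. Z1 = {0, 1, 2, 5, 6, 7}; fixed.
Sat(EG (b | ~a)) = {0, 1, 2, 5, 6, 7}
Sat(EX (EG (b | ~a))) = {s : some successor in {0, 1, 2, 5, 6, 7}} = {0, 1, 2, 4, 5, 6, 7, 8}
2 ∈ Sat(EX (EG (b | ~a))) = {0, 1, 2, 4, 5, 6, 7, 8}, so the formula holds at 2.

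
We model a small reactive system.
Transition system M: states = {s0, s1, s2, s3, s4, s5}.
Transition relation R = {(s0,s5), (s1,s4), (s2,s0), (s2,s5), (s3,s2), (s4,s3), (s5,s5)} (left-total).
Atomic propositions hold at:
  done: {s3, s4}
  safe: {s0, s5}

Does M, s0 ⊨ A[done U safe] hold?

A[done U safe]: least fixpoint, start Z0 = Sat(safe) = {s0, s5}, add states in Sat(done) with every successor in Z. Already a fixed point.
Sat(A[done U safe]) = {s0, s5}
s0 ∈ Sat(A[done U safe]) = {s0, s5}, so the formula holds at s0.

Yes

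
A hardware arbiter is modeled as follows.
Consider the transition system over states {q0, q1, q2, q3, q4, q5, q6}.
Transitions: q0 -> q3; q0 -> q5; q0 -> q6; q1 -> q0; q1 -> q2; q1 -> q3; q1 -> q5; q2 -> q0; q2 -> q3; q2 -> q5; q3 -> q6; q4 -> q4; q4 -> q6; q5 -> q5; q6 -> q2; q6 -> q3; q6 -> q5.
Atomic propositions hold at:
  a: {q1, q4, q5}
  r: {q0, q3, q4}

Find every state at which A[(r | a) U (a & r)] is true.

Sat(r | a) = {q0, q1, q3, q4, q5}
Sat(a & r) = {q4}
A[(r | a) U (a & r)]: least fixpoint, start Z0 = Sat((a & r)) = {q4}, add states in Sat(r | a) with every successor in Z. Already a fixed point.
Sat(A[(r | a) U (a & r)]) = {q4}

{q4}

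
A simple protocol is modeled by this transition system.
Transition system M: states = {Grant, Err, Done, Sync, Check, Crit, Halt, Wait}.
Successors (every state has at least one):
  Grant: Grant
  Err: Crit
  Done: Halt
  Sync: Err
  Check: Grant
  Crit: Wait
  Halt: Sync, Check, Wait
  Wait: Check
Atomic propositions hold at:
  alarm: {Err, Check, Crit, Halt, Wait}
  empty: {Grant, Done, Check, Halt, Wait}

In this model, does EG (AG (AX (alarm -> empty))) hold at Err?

No

Sat(alarm -> empty) = {Grant, Done, Sync, Check, Halt, Wait}
Sat(AX (alarm -> empty)) = {s : every successor in {Grant, Done, Sync, Check, Halt, Wait}} = {Grant, Done, Check, Crit, Halt, Wait}
AG (AX (alarm -> empty)): greatest fixpoint, start Z0 = {Grant, Done, Check, Crit, Halt, Wait}, keep only states in Sat with every successor in Z. Z1 = {Grant, Done, Check, Crit, Wait}; Z2 = {Grant, Check, Crit, Wait}; fixed.
Sat(AG (AX (alarm -> empty))) = {Grant, Check, Crit, Wait}
EG (AG (AX (alarm -> empty))): greatest fixpoint, start Z0 = {Grant, Check, Crit, Wait}, keep only states in Sat with some successor in Z. Already a fixed point.
Sat(EG (AG (AX (alarm -> empty)))) = {Grant, Check, Crit, Wait}
Err ∉ Sat(EG (AG (AX (alarm -> empty)))) = {Grant, Check, Crit, Wait}, so the formula does not hold at Err.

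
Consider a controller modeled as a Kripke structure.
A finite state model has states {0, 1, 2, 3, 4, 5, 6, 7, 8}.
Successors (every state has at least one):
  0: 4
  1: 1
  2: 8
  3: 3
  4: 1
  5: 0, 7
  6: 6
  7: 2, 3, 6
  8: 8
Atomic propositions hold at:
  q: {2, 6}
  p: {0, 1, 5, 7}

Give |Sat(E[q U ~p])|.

5

Sat(~p) = {2, 3, 4, 6, 8}
E[q U ~p]: least fixpoint, start Z0 = Sat(~p) = {2, 3, 4, 6, 8}, add states in Sat(q) with some successor in Z. Already a fixed point.
Sat(E[q U ~p]) = {2, 3, 4, 6, 8}
|Sat(E[q U ~p])| = |{2, 3, 4, 6, 8}| = 5.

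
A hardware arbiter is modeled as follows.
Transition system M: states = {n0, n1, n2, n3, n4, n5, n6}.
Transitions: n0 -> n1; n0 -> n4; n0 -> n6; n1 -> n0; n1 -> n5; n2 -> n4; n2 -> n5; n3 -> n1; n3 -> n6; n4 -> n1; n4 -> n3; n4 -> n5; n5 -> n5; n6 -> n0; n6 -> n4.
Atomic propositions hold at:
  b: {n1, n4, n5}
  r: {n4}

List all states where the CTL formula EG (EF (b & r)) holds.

Sat(b & r) = {n4}
EF (b & r): least fixpoint, start Z0 = {n4}, add states with some successor in Z. Z1 = {n0, n2, n4, n6}; Z2 = {n0, n1, n2, n3, n4, n6}; fixed.
Sat(EF (b & r)) = {n0, n1, n2, n3, n4, n6}
EG (EF (b & r)): greatest fixpoint, start Z0 = {n0, n1, n2, n3, n4, n6}, keep only states in Sat with some successor in Z. Already a fixed point.
Sat(EG (EF (b & r))) = {n0, n1, n2, n3, n4, n6}

{n0, n1, n2, n3, n4, n6}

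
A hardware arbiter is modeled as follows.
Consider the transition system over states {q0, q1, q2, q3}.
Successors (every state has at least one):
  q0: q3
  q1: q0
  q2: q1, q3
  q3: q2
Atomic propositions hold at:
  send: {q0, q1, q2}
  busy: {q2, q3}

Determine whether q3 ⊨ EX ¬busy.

Sat(¬busy) = {q0, q1}
Sat(EX ¬busy) = {s : some successor in {q0, q1}} = {q1, q2}
q3 ∉ Sat(EX ¬busy) = {q1, q2}, so the formula does not hold at q3.

No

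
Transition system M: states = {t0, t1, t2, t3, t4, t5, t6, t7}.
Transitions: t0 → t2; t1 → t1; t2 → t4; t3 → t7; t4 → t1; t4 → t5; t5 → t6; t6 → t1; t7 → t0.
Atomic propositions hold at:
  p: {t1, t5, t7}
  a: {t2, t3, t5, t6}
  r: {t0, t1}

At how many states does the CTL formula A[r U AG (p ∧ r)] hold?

1

Sat(p ∧ r) = {t1}
AG (p ∧ r): greatest fixpoint, start Z0 = {t1}, keep only states in Sat with every successor in Z. Already a fixed point.
Sat(AG (p ∧ r)) = {t1}
A[r U AG (p ∧ r)]: least fixpoint, start Z0 = Sat(AG (p ∧ r)) = {t1}, add states in Sat(r) with every successor in Z. Already a fixed point.
Sat(A[r U AG (p ∧ r)]) = {t1}
|Sat(A[r U AG (p ∧ r)])| = |{t1}| = 1.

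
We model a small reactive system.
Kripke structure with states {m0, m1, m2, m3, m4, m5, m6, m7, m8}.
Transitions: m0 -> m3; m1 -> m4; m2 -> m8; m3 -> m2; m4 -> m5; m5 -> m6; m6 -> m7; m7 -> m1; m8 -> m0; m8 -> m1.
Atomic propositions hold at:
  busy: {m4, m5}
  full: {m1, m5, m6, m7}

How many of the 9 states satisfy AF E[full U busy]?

5

E[full U busy]: least fixpoint, start Z0 = Sat(busy) = {m4, m5}, add states in Sat(full) with some successor in Z. Z1 = {m1, m4, m5}; Z2 = {m1, m4, m5, m7}; Z3 = {m1, m4, m5, m6, m7}; fixed.
Sat(E[full U busy]) = {m1, m4, m5, m6, m7}
AF E[full U busy]: least fixpoint, start Z0 = {m1, m4, m5, m6, m7}, add states with every successor in Z. Already a fixed point.
Sat(AF E[full U busy]) = {m1, m4, m5, m6, m7}
|Sat(AF E[full U busy])| = |{m1, m4, m5, m6, m7}| = 5.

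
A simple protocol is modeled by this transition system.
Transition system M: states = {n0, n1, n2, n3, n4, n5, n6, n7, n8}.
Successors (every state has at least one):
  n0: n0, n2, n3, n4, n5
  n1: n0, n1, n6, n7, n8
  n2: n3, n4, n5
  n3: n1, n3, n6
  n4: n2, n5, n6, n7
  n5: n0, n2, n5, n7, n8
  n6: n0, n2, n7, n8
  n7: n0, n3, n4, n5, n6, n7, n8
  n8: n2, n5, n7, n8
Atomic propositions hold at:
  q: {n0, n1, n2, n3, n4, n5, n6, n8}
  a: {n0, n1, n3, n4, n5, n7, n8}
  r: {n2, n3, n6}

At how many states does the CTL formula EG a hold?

EG a: greatest fixpoint, start Z0 = {n0, n1, n3, n4, n5, n7, n8}, keep only states in Sat with some successor in Z. Already a fixed point.
Sat(EG a) = {n0, n1, n3, n4, n5, n7, n8}
|Sat(EG a)| = |{n0, n1, n3, n4, n5, n7, n8}| = 7.

7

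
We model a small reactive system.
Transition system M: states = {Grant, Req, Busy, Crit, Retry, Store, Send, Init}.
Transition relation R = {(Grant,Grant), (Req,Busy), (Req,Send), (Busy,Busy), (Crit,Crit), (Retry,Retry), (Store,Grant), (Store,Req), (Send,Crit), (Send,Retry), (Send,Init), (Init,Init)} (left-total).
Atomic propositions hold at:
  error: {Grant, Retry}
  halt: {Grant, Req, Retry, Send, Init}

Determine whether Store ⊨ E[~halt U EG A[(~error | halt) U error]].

Sat(~halt) = {Busy, Crit, Store}
Sat(~error) = {Req, Busy, Crit, Store, Send, Init}
Sat(~error | halt) = {Grant, Req, Busy, Crit, Retry, Store, Send, Init}
A[(~error | halt) U error]: least fixpoint, start Z0 = Sat(error) = {Grant, Retry}, add states in Sat(~error | halt) with every successor in Z. Already a fixed point.
Sat(A[(~error | halt) U error]) = {Grant, Retry}
EG A[(~error | halt) U error]: greatest fixpoint, start Z0 = {Grant, Retry}, keep only states in Sat with some successor in Z. Already a fixed point.
Sat(EG A[(~error | halt) U error]) = {Grant, Retry}
E[~halt U EG A[(~error | halt) U error]]: least fixpoint, start Z0 = Sat(EG A[(~error | halt) U error]) = {Grant, Retry}, add states in Sat(~halt) with some successor in Z. Z1 = {Grant, Retry, Store}; fixed.
Sat(E[~halt U EG A[(~error | halt) U error]]) = {Grant, Retry, Store}
Store ∈ Sat(E[~halt U EG A[(~error | halt) U error]]) = {Grant, Retry, Store}, so the formula holds at Store.

Yes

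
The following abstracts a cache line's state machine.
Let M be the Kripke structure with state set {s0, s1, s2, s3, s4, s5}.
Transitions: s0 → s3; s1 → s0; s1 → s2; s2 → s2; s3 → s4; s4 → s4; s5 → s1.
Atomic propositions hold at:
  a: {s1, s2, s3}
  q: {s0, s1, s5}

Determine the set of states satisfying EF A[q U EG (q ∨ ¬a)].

{s0, s1, s3, s4, s5}

Sat(¬a) = {s0, s4, s5}
Sat(q ∨ ¬a) = {s0, s1, s4, s5}
EG (q ∨ ¬a): greatest fixpoint, start Z0 = {s0, s1, s4, s5}, keep only states in Sat with some successor in Z. Z1 = {s1, s4, s5}; Z2 = {s4, s5}; Z3 = {s4}; fixed.
Sat(EG (q ∨ ¬a)) = {s4}
A[q U EG (q ∨ ¬a)]: least fixpoint, start Z0 = Sat(EG (q ∨ ¬a)) = {s4}, add states in Sat(q) with every successor in Z. Already a fixed point.
Sat(A[q U EG (q ∨ ¬a)]) = {s4}
EF A[q U EG (q ∨ ¬a)]: least fixpoint, start Z0 = {s4}, add states with some successor in Z. Z1 = {s3, s4}; Z2 = {s0, s3, s4}; Z3 = {s0, s1, s3, s4}; Z4 = {s0, s1, s3, s4, s5}; fixed.
Sat(EF A[q U EG (q ∨ ¬a)]) = {s0, s1, s3, s4, s5}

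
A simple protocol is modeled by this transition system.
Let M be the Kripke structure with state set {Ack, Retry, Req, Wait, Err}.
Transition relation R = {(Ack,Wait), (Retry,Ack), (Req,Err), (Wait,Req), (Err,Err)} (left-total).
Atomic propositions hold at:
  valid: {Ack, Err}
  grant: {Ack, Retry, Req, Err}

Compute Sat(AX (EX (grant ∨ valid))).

Sat(grant ∨ valid) = {Ack, Retry, Req, Err}
Sat(EX (grant ∨ valid)) = {s : some successor in {Ack, Retry, Req, Err}} = {Retry, Req, Wait, Err}
Sat(AX (EX (grant ∨ valid))) = {s : every successor in {Retry, Req, Wait, Err}} = {Ack, Req, Wait, Err}

{Ack, Req, Wait, Err}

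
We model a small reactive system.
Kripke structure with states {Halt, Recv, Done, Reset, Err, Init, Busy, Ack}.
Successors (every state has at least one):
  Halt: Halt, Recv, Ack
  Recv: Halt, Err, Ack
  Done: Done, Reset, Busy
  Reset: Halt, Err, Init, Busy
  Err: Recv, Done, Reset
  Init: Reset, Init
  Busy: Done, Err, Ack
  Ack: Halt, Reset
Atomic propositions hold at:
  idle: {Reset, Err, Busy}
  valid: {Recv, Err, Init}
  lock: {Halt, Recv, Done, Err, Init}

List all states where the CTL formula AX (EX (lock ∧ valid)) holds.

Sat(lock ∧ valid) = {Recv, Err, Init}
Sat(EX (lock ∧ valid)) = {s : some successor in {Recv, Err, Init}} = {Halt, Recv, Reset, Err, Init, Busy}
Sat(AX (EX (lock ∧ valid))) = {s : every successor in {Halt, Recv, Reset, Err, Init, Busy}} = {Reset, Init, Ack}

{Reset, Init, Ack}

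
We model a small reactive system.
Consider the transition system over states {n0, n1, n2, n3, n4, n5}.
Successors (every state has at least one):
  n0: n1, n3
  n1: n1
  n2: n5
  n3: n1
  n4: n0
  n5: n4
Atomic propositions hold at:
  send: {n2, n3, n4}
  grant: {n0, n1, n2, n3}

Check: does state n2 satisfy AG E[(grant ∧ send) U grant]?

No

Sat(grant ∧ send) = {n2, n3}
E[(grant ∧ send) U grant]: least fixpoint, start Z0 = Sat(grant) = {n0, n1, n2, n3}, add states in Sat(grant ∧ send) with some successor in Z. Already a fixed point.
Sat(E[(grant ∧ send) U grant]) = {n0, n1, n2, n3}
AG E[(grant ∧ send) U grant]: greatest fixpoint, start Z0 = {n0, n1, n2, n3}, keep only states in Sat with every successor in Z. Z1 = {n0, n1, n3}; fixed.
Sat(AG E[(grant ∧ send) U grant]) = {n0, n1, n3}
n2 ∉ Sat(AG E[(grant ∧ send) U grant]) = {n0, n1, n3}, so the formula does not hold at n2.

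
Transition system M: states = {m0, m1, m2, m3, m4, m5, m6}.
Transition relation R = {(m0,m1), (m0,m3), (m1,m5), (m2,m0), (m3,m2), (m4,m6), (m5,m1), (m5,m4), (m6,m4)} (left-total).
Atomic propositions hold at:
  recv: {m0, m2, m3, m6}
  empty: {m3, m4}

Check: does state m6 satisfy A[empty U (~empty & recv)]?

Sat(~empty) = {m0, m1, m2, m5, m6}
Sat(~empty & recv) = {m0, m2, m6}
A[empty U (~empty & recv)]: least fixpoint, start Z0 = Sat((~empty & recv)) = {m0, m2, m6}, add states in Sat(empty) with every successor in Z. Z1 = {m0, m2, m3, m4, m6}; fixed.
Sat(A[empty U (~empty & recv)]) = {m0, m2, m3, m4, m6}
m6 ∈ Sat(A[empty U (~empty & recv)]) = {m0, m2, m3, m4, m6}, so the formula holds at m6.

Yes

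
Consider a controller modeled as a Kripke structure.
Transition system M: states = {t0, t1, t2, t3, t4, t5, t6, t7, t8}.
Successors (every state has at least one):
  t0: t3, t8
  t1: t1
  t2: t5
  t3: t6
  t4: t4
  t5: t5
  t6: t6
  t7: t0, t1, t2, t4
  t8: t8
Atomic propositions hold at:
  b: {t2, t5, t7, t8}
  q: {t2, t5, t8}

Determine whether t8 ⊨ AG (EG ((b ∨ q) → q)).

Yes

Sat(b ∨ q) = {t2, t5, t7, t8}
Sat((b ∨ q) → q) = {t0, t1, t2, t3, t4, t5, t6, t8}
EG ((b ∨ q) → q): greatest fixpoint, start Z0 = {t0, t1, t2, t3, t4, t5, t6, t8}, keep only states in Sat with some successor in Z. Already a fixed point.
Sat(EG ((b ∨ q) → q)) = {t0, t1, t2, t3, t4, t5, t6, t8}
AG (EG ((b ∨ q) → q)): greatest fixpoint, start Z0 = {t0, t1, t2, t3, t4, t5, t6, t8}, keep only states in Sat with every successor in Z. Already a fixed point.
Sat(AG (EG ((b ∨ q) → q))) = {t0, t1, t2, t3, t4, t5, t6, t8}
t8 ∈ Sat(AG (EG ((b ∨ q) → q))) = {t0, t1, t2, t3, t4, t5, t6, t8}, so the formula holds at t8.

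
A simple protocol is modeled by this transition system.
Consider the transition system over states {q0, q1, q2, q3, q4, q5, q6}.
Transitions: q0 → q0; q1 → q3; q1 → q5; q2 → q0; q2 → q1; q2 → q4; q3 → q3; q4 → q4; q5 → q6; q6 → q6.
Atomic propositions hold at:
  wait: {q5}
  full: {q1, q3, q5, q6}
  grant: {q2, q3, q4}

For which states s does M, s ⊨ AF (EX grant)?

{q1, q2, q3, q4}

Sat(EX grant) = {s : some successor in {q2, q3, q4}} = {q1, q2, q3, q4}
AF (EX grant): least fixpoint, start Z0 = {q1, q2, q3, q4}, add states with every successor in Z. Already a fixed point.
Sat(AF (EX grant)) = {q1, q2, q3, q4}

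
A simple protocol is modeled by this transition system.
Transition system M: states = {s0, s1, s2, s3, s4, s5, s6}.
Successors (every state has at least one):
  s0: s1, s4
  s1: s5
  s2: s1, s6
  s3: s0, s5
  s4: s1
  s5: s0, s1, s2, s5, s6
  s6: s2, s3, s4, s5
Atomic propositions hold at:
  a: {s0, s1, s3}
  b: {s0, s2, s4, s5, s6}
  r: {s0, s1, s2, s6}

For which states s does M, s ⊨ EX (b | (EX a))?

{s0, s1, s2, s3, s5, s6}

Sat(EX a) = {s : some successor in {s0, s1, s3}} = {s0, s2, s3, s4, s5, s6}
Sat(b | (EX a)) = {s0, s2, s3, s4, s5, s6}
Sat(EX (b | (EX a))) = {s : some successor in {s0, s2, s3, s4, s5, s6}} = {s0, s1, s2, s3, s5, s6}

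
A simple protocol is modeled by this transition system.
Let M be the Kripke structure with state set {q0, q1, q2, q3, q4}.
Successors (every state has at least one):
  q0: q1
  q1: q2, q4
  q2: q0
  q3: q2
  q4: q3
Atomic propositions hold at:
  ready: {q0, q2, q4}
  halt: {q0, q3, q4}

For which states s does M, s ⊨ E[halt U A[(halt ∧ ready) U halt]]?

{q0, q3, q4}

Sat(halt ∧ ready) = {q0, q4}
A[(halt ∧ ready) U halt]: least fixpoint, start Z0 = Sat(halt) = {q0, q3, q4}, add states in Sat(halt ∧ ready) with every successor in Z. Already a fixed point.
Sat(A[(halt ∧ ready) U halt]) = {q0, q3, q4}
E[halt U A[(halt ∧ ready) U halt]]: least fixpoint, start Z0 = Sat(A[(halt ∧ ready) U halt]) = {q0, q3, q4}, add states in Sat(halt) with some successor in Z. Already a fixed point.
Sat(E[halt U A[(halt ∧ ready) U halt]]) = {q0, q3, q4}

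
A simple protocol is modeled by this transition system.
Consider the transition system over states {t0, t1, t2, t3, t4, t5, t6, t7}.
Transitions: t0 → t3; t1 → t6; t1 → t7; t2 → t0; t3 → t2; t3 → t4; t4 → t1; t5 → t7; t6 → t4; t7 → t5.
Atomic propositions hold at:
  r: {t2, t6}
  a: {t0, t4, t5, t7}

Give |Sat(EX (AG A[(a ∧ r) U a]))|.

Sat(a ∧ r) = ∅
A[(a ∧ r) U a]: least fixpoint, start Z0 = Sat(a) = {t0, t4, t5, t7}, add states in Sat(a ∧ r) with every successor in Z. Already a fixed point.
Sat(A[(a ∧ r) U a]) = {t0, t4, t5, t7}
AG A[(a ∧ r) U a]: greatest fixpoint, start Z0 = {t0, t4, t5, t7}, keep only states in Sat with every successor in Z. Z1 = {t5, t7}; fixed.
Sat(AG A[(a ∧ r) U a]) = {t5, t7}
Sat(EX (AG A[(a ∧ r) U a])) = {s : some successor in {t5, t7}} = {t1, t5, t7}
|Sat(EX (AG A[(a ∧ r) U a]))| = |{t1, t5, t7}| = 3.

3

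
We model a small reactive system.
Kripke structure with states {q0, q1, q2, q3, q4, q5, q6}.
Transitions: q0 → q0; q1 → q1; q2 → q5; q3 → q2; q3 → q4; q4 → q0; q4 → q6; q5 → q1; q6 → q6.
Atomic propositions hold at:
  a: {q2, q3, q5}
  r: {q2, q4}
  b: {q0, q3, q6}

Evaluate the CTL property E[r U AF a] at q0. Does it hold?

No

AF a: least fixpoint, start Z0 = {q2, q3, q5}, add states with every successor in Z. Already a fixed point.
Sat(AF a) = {q2, q3, q5}
E[r U AF a]: least fixpoint, start Z0 = Sat(AF a) = {q2, q3, q5}, add states in Sat(r) with some successor in Z. Already a fixed point.
Sat(E[r U AF a]) = {q2, q3, q5}
q0 ∉ Sat(E[r U AF a]) = {q2, q3, q5}, so the formula does not hold at q0.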